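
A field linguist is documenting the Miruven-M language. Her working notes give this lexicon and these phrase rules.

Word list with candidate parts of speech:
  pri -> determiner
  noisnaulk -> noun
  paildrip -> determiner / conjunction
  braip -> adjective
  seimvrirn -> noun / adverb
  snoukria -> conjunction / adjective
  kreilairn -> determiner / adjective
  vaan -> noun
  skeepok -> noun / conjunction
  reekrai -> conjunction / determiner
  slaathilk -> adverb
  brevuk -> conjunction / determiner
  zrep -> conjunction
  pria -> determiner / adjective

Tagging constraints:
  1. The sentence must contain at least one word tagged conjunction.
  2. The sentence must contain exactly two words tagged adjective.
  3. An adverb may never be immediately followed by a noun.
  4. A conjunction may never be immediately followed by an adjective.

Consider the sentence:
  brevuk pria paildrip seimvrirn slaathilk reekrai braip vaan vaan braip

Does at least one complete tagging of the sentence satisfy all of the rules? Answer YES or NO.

YES

Candidates per position — 1:brevuk {conjunction,determiner}; 2:pria {determiner,adjective}; 3:paildrip {determiner,conjunction}; 4:seimvrirn {noun,adverb}; 5:slaathilk {adverb}; 6:reekrai {conjunction,determiner}; 7:braip {adjective}; 8:vaan {noun}; 9:vaan {noun}; 10:braip {adjective}.
One satisfying assignment: conjunction determiner conjunction noun adverb determiner adjective noun noun adjective.
Checking: rule 1 satisfied; rule 2 satisfied; rule 3 satisfied; rule 4 satisfied.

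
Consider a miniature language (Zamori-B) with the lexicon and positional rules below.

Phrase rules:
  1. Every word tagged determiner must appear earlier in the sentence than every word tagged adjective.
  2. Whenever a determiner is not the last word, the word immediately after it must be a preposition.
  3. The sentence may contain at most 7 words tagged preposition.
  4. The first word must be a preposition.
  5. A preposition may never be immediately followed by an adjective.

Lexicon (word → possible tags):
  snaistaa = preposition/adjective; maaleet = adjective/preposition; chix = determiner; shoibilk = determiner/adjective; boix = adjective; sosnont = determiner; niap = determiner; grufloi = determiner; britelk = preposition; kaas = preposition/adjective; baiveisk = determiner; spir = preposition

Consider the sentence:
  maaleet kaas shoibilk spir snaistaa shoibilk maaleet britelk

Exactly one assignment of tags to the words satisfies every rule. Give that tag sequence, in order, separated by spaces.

Candidates per position — 1:maaleet {adjective,preposition}; 2:kaas {preposition,adjective}; 3:shoibilk {determiner,adjective}; 4:spir {preposition}; 5:snaistaa {preposition,adjective}; 6:shoibilk {determiner,adjective}; 7:maaleet {adjective,preposition}; 8:britelk {preposition}.
Position 1: tagging it adjective would leave rule 4 unsatisfiable, so it must be preposition.
Position 2: tagging it adjective would leave rule 5 unsatisfiable, so it must be preposition.
Position 3: tagging it adjective would leave rule 5 unsatisfiable, so it must be determiner.
Position 5: tagging it adjective would leave rule 5 unsatisfiable, so it must be preposition.
Position 6: tagging it adjective would leave rule 5 unsatisfiable, so it must be determiner.
Position 7: tagging it adjective would leave rule 2 unsatisfiable, so it must be preposition.
So the tagging must be: preposition preposition determiner preposition preposition determiner preposition preposition.
Rule-by-rule: rule 1 satisfied; rule 2 satisfied; rule 3 satisfied; rule 4 satisfied; rule 5 satisfied.

preposition preposition determiner preposition preposition determiner preposition preposition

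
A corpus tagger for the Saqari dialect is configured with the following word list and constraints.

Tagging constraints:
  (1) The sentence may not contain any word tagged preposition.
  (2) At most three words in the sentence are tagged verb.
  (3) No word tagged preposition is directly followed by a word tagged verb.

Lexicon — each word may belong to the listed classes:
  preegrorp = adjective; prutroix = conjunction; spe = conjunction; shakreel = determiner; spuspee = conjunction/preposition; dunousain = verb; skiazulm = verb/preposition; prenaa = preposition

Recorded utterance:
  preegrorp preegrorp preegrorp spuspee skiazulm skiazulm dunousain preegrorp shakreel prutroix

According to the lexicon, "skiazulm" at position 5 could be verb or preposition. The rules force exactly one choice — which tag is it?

verb

Candidates per position — 1:preegrorp {adjective}; 2:preegrorp {adjective}; 3:preegrorp {adjective}; 4:spuspee {conjunction,preposition}; 5:skiazulm {verb,preposition}; 6:skiazulm {verb,preposition}; 7:dunousain {verb}; 8:preegrorp {adjective}; 9:shakreel {determiner}; 10:prutroix {conjunction}.
If word 4 were preposition, no tagging could satisfy rule 1; so word 4 is conjunction.
If word 5 were preposition, no tagging could satisfy rule 1; so word 5 is verb.
If word 6 were preposition, no tagging could satisfy rule 1; so word 6 is verb.
The unique satisfying tagging is: adjective adjective adjective conjunction verb verb verb adjective determiner conjunction.
Checking: rule 1 ok; rule 2 ok; rule 3 ok.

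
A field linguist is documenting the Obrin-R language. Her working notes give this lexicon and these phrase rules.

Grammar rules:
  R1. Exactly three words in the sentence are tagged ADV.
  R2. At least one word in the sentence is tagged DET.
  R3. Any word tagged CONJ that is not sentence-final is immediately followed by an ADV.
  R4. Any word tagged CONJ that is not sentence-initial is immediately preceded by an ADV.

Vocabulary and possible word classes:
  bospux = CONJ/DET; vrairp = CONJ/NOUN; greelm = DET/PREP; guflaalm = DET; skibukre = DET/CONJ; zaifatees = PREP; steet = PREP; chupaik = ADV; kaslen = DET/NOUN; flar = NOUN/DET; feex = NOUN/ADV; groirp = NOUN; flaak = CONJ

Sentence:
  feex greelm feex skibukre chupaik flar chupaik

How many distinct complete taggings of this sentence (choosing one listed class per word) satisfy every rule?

Candidates per position — 1:feex {NOUN,ADV}; 2:greelm {DET,PREP}; 3:feex {NOUN,ADV}; 4:skibukre {DET,CONJ}; 5:chupaik {ADV}; 6:flar {NOUN,DET}; 7:chupaik {ADV}.
There are 32 candidate sequences in total.
Checking each against the rules leaves 11 sequences.
Count = 11.

11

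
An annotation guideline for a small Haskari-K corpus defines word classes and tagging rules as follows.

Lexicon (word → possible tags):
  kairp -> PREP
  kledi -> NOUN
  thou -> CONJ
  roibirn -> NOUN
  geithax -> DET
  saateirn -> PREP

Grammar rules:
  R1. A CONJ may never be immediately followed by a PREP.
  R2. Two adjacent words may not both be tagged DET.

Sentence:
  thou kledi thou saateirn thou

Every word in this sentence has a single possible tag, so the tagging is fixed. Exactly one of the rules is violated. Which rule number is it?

1

Fixed tagging: CONJ NOUN CONJ PREP CONJ.
Rule check: R1 fail, R2 pass.
Only rule 1 fails.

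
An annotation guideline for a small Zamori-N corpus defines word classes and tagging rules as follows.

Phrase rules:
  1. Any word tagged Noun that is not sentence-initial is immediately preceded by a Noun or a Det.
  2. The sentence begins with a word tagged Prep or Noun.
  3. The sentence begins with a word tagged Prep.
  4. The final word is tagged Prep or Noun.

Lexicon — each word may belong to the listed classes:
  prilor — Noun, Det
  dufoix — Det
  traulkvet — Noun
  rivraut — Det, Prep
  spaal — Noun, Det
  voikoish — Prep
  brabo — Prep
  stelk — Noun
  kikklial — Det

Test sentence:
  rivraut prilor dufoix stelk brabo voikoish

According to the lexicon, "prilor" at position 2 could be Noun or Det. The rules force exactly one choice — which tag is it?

Det

Candidates per position — 1:rivraut {Det,Prep}; 2:prilor {Noun,Det}; 3:dufoix {Det}; 4:stelk {Noun}; 5:brabo {Prep}; 6:voikoish {Prep}.
Word 1 cannot be Det — rule 2 would then fail for every completion. It is Prep.
Word 2 cannot be Noun — rule 1 would then fail for every completion. It is Det.
That leaves exactly one tagging: Prep Det Det Noun Prep Prep.
Rule-by-rule: rule 1 satisfied; rule 2 satisfied; rule 3 satisfied; rule 4 satisfied.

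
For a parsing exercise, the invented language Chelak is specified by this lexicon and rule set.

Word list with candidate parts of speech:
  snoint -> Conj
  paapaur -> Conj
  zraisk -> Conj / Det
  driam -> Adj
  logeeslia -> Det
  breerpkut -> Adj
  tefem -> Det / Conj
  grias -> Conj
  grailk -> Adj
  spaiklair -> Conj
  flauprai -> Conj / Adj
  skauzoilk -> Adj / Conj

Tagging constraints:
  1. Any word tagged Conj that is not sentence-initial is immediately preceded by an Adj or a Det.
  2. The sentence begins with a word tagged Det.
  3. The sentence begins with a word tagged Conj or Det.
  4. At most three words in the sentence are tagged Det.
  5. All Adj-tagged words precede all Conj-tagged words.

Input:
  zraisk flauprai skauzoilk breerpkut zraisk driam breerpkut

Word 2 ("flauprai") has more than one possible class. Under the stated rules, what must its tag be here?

Adj

Candidates per position — 1:zraisk {Conj,Det}; 2:flauprai {Conj,Adj}; 3:skauzoilk {Adj,Conj}; 4:breerpkut {Adj}; 5:zraisk {Conj,Det}; 6:driam {Adj}; 7:breerpkut {Adj}.
Word 1 cannot be Conj — rule 2 would then fail for every completion. It is Det.
Word 2 cannot be Conj — rule 5 would then fail for every completion. It is Adj.
Word 3 cannot be Conj — rule 5 would then fail for every completion. It is Adj.
Word 5 cannot be Conj — rule 5 would then fail for every completion. It is Det.
The only consistent sequence is: Det Adj Adj Adj Det Adj Adj.
Rule-by-rule: rule 1 ✓; rule 2 ✓; rule 3 ✓; rule 4 ✓; rule 5 ✓.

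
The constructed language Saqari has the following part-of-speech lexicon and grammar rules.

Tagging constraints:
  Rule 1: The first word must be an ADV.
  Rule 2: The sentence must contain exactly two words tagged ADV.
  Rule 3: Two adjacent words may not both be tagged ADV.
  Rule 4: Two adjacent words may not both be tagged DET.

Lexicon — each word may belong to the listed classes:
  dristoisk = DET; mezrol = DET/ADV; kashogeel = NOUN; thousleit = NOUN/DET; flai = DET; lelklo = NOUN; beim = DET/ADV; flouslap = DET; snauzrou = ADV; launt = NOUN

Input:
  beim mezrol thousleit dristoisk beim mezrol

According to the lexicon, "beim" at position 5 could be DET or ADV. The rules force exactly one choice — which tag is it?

ADV

Candidates per position — 1:beim {DET,ADV}; 2:mezrol {DET,ADV}; 3:thousleit {NOUN,DET}; 4:dristoisk {DET}; 5:beim {DET,ADV}; 6:mezrol {DET,ADV}.
Position 1: tagging it DET would leave rule 1 unsatisfiable, so it must be ADV.
Position 2: tagging it ADV would leave rule 3 unsatisfiable, so it must be DET.
Position 3: tagging it DET would leave rule 4 unsatisfiable, so it must be NOUN.
Position 5: tagging it DET would leave rule 4 unsatisfiable, so it must be ADV.
Position 6: tagging it ADV would leave rule 2 unsatisfiable, so it must be DET.
So the tagging must be: ADV DET NOUN DET ADV DET.
Checking: rule 1 ok; rule 2 ok; rule 3 ok; rule 4 ok.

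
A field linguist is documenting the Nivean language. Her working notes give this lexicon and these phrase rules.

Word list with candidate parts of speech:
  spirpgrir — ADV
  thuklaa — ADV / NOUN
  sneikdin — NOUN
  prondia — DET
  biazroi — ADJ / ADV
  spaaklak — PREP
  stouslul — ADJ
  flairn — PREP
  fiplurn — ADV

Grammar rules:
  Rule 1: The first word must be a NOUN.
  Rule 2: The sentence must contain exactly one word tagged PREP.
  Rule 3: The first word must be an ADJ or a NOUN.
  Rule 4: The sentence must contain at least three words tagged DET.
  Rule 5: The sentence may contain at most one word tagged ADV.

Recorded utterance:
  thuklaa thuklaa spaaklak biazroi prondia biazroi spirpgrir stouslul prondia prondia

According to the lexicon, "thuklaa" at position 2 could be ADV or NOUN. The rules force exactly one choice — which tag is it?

Candidates per position — 1:thuklaa {ADV,NOUN}; 2:thuklaa {ADV,NOUN}; 3:spaaklak {PREP}; 4:biazroi {ADJ,ADV}; 5:prondia {DET}; 6:biazroi {ADJ,ADV}; 7:spirpgrir {ADV}; 8:stouslul {ADJ}; 9:prondia {DET}; 10:prondia {DET}.
Word 1 cannot be ADV — rule 1 would then fail for every completion. It is NOUN.
Word 2 cannot be ADV — rule 5 would then fail for every completion. It is NOUN.
Word 4 cannot be ADV — rule 5 would then fail for every completion. It is ADJ.
Word 6 cannot be ADV — rule 5 would then fail for every completion. It is ADJ.
So the tagging must be: NOUN NOUN PREP ADJ DET ADJ ADV ADJ DET DET.
Rule-by-rule: rule 1 holds; rule 2 holds; rule 3 holds; rule 4 holds; rule 5 holds.

NOUN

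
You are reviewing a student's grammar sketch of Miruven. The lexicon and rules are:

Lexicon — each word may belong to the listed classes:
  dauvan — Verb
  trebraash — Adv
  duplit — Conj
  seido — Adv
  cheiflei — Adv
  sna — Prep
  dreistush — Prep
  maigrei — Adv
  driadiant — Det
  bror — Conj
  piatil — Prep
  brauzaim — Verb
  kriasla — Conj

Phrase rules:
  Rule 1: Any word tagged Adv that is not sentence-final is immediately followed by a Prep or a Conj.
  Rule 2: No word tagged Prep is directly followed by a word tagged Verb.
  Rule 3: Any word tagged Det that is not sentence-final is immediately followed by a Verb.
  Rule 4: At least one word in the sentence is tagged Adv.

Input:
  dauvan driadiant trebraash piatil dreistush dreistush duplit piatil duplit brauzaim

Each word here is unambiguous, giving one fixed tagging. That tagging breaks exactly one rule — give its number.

3

Fixed tagging: Verb Det Adv Prep Prep Prep Conj Prep Conj Verb.
Applying the rules: R1 ✓, R2 ✓, R3 ✗, R4 ✓.
Only rule 3 fails.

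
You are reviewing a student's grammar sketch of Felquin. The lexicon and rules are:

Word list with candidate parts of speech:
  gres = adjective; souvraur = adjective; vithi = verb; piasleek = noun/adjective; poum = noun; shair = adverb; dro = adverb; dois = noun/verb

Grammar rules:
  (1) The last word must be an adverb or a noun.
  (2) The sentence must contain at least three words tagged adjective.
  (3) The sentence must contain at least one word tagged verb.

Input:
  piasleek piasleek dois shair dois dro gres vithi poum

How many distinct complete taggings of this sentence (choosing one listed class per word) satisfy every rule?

4

Candidates per position — 1:piasleek {noun,adjective}; 2:piasleek {noun,adjective}; 3:dois {noun,verb}; 4:shair {adverb}; 5:dois {noun,verb}; 6:dro {adverb}; 7:gres {adjective}; 8:vithi {verb}; 9:poum {noun}.
There are 16 candidate sequences in total.
The sequences that satisfy every rule: adjective adjective noun adverb noun adverb adjective verb noun; adjective adjective noun adverb verb adverb adjective verb noun; adjective adjective verb adverb noun adverb adjective verb noun; adjective adjective verb adverb verb adverb adjective verb noun.
Count = 4.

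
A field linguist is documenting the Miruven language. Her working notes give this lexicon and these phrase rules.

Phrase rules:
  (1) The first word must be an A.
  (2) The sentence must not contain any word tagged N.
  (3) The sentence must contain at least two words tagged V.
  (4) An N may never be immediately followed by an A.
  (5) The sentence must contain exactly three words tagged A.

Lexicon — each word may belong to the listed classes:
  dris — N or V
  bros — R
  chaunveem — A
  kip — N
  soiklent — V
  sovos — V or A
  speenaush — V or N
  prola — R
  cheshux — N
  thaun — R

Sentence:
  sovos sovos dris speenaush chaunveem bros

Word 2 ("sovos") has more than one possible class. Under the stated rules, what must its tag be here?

Candidates per position — 1:sovos {V,A}; 2:sovos {V,A}; 3:dris {N,V}; 4:speenaush {V,N}; 5:chaunveem {A}; 6:bros {R}.
Word 1 cannot be V — rule 1 would then fail for every completion. It is A.
Word 2 cannot be V — rule 5 would then fail for every completion. It is A.
Word 3 cannot be N — rule 2 would then fail for every completion. It is V.
Word 4 cannot be N — rule 2 would then fail for every completion. It is V.
The unique satisfying tagging is: A A V V A R.
Check: rule 1 ok; rule 2 ok; rule 3 ok; rule 4 ok; rule 5 ok.

A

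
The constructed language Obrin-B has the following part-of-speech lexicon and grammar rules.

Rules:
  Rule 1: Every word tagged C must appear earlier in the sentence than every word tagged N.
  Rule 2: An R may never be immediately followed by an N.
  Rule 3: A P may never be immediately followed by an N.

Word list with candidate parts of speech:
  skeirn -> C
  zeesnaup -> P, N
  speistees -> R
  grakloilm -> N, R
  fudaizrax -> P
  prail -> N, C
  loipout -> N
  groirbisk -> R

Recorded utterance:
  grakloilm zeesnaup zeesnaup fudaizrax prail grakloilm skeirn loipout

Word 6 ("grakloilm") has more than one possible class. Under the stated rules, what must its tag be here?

R

Candidates per position — 1:grakloilm {N,R}; 2:zeesnaup {P,N}; 3:zeesnaup {P,N}; 4:fudaizrax {P}; 5:prail {N,C}; 6:grakloilm {N,R}; 7:skeirn {C}; 8:loipout {N}.
Position 1: N is ruled out by rule 1; that leaves R.
Position 2: N is ruled out by rule 1; that leaves P.
Position 3: N is ruled out by rule 1; that leaves P.
Position 5: N is ruled out by rule 1; that leaves C.
Position 6: N is ruled out by rule 1; that leaves R.
The only consistent sequence is: R P P P C R C N.
Check: rule 1 holds; rule 2 holds; rule 3 holds.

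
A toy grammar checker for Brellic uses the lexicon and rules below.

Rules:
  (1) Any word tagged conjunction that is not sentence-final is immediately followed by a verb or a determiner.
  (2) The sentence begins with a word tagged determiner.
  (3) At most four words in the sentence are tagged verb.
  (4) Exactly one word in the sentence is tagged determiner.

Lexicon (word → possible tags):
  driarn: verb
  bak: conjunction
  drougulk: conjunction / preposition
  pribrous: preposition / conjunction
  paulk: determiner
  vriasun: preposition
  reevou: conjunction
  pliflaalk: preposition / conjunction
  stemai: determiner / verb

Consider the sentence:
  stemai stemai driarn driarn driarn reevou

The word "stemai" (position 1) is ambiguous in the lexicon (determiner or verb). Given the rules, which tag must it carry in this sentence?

determiner

Candidates per position — 1:stemai {determiner,verb}; 2:stemai {determiner,verb}; 3:driarn {verb}; 4:driarn {verb}; 5:driarn {verb}; 6:reevou {conjunction}.
If word 1 were verb, no tagging could satisfy rule 2; so word 1 is determiner.
If word 2 were determiner, no tagging could satisfy rule 4; so word 2 is verb.
That leaves exactly one tagging: determiner verb verb verb verb conjunction.
Checking: rule 1 satisfied; rule 2 satisfied; rule 3 satisfied; rule 4 satisfied.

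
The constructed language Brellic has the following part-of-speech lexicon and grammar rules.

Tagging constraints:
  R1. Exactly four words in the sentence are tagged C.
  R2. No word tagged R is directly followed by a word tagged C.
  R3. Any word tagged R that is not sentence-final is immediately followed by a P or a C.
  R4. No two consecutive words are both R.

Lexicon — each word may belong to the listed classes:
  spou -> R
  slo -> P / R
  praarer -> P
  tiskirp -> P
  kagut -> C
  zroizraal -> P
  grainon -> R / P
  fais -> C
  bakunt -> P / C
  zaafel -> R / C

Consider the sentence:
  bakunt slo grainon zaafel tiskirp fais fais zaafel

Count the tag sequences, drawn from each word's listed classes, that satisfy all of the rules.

6

Candidates per position — 1:bakunt {P,C}; 2:slo {P,R}; 3:grainon {R,P}; 4:zaafel {R,C}; 5:tiskirp {P}; 6:fais {C}; 7:fais {C}; 8:zaafel {R,C}.
There are 32 candidate sequences in total.
Checking each against the rules leaves 6 sequences.
Count = 6.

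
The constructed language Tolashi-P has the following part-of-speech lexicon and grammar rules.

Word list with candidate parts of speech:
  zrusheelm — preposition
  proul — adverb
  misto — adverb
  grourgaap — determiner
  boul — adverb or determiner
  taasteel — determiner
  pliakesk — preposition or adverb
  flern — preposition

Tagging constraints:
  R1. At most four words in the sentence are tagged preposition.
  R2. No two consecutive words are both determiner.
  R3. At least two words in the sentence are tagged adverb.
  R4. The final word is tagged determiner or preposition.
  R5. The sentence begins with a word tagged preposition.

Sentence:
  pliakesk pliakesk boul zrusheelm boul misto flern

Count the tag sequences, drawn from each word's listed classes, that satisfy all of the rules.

7

Candidates per position — 1:pliakesk {preposition,adverb}; 2:pliakesk {preposition,adverb}; 3:boul {adverb,determiner}; 4:zrusheelm {preposition}; 5:boul {adverb,determiner}; 6:misto {adverb}; 7:flern {preposition}.
There are 16 candidate sequences in total.
Checking each against the rules leaves 7 sequences.
Count = 7.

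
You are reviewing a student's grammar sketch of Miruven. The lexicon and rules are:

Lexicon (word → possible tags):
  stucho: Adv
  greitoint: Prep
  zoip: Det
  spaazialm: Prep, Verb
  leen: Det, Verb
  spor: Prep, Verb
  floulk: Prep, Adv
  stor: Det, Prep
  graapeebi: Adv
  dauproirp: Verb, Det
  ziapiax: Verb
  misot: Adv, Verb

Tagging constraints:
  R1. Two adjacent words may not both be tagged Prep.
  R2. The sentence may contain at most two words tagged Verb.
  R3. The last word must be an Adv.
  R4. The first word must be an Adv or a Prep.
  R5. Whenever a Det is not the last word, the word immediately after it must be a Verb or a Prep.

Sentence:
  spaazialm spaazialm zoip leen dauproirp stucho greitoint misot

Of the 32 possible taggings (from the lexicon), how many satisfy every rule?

0

Candidates per position — 1:spaazialm {Prep,Verb}; 2:spaazialm {Prep,Verb}; 3:zoip {Det}; 4:leen {Det,Verb}; 5:dauproirp {Verb,Det}; 6:stucho {Adv}; 7:greitoint {Prep}; 8:misot {Adv,Verb}.
There are 32 candidate sequences in total.
Every candidate sequence violates at least one rule; no consistent tagging exists.
Count = 0.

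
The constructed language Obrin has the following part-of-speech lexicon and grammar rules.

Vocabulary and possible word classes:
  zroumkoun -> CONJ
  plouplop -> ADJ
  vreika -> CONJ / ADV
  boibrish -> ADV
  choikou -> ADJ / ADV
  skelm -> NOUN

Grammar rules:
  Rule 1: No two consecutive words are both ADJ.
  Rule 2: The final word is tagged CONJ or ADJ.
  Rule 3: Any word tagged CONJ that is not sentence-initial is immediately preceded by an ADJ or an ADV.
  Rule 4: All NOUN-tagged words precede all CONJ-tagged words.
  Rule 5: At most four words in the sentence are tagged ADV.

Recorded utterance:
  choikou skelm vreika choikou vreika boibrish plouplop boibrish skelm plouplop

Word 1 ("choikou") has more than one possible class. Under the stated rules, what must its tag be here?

Candidates per position — 1:choikou {ADJ,ADV}; 2:skelm {NOUN}; 3:vreika {CONJ,ADV}; 4:choikou {ADJ,ADV}; 5:vreika {CONJ,ADV}; 6:boibrish {ADV}; 7:plouplop {ADJ}; 8:boibrish {ADV}; 9:skelm {NOUN}; 10:plouplop {ADJ}.
Position 3: CONJ is ruled out by rule 3; that leaves ADV.
Position 5: CONJ is ruled out by rule 4; that leaves ADV.
Position 1: ADV is ruled out by rule 5; that leaves ADJ.
Position 4: ADV is ruled out by rule 5; that leaves ADJ.
So the tagging must be: ADJ NOUN ADV ADJ ADV ADV ADJ ADV NOUN ADJ.
Verifying each rule — rule 1 ✓; rule 2 ✓; rule 3 ✓; rule 4 ✓; rule 5 ✓.

ADJ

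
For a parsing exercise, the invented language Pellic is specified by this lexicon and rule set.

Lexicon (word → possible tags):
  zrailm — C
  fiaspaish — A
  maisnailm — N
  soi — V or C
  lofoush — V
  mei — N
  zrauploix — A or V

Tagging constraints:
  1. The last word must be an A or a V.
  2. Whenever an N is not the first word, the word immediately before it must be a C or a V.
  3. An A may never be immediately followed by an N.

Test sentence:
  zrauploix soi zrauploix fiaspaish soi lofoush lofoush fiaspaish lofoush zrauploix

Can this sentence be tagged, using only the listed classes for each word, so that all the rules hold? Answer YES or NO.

YES

Candidates per position — 1:zrauploix {A,V}; 2:soi {V,C}; 3:zrauploix {A,V}; 4:fiaspaish {A}; 5:soi {V,C}; 6:lofoush {V}; 7:lofoush {V}; 8:fiaspaish {A}; 9:lofoush {V}; 10:zrauploix {A,V}.
One satisfying assignment: A C V A C V V A V V.
Check: rule 1 satisfied; rule 2 satisfied; rule 3 satisfied.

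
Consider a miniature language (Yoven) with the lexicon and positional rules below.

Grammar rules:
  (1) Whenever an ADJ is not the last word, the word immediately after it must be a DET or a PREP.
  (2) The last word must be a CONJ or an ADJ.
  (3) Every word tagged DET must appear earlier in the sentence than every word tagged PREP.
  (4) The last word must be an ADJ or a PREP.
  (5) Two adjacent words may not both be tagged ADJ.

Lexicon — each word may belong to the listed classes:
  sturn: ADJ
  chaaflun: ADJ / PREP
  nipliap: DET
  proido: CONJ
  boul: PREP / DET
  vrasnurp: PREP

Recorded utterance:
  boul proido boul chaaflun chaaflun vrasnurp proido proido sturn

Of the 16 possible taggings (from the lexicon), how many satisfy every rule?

Candidates per position — 1:boul {PREP,DET}; 2:proido {CONJ}; 3:boul {PREP,DET}; 4:chaaflun {ADJ,PREP}; 5:chaaflun {ADJ,PREP}; 6:vrasnurp {PREP}; 7:proido {CONJ}; 8:proido {CONJ}; 9:sturn {ADJ}.
There are 16 candidate sequences in total.
Checking each against the rules leaves 9 sequences.
Count = 9.

9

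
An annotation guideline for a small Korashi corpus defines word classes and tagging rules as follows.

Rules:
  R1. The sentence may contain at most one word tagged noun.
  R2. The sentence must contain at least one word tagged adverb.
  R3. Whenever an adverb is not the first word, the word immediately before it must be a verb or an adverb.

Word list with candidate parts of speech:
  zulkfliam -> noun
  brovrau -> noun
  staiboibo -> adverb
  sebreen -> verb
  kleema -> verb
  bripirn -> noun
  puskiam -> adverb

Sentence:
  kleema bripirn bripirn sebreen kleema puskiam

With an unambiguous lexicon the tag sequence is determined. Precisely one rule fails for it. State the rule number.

Fixed tagging: verb noun noun verb verb adverb.
Checking each rule: R1 ✗, R2 ✓, R3 ✓.
Only rule 1 fails.

1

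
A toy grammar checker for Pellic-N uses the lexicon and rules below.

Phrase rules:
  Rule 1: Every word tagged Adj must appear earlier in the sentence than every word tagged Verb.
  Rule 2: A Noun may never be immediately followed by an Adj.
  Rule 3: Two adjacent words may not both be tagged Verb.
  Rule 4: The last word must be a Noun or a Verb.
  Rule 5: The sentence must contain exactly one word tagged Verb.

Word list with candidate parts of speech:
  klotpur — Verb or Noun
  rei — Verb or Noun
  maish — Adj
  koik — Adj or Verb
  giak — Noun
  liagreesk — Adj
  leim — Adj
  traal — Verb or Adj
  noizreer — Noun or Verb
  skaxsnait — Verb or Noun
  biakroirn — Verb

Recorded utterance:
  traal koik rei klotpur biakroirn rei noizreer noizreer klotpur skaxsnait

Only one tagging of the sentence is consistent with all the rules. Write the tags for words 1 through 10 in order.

Candidates per position — 1:traal {Verb,Adj}; 2:koik {Adj,Verb}; 3:rei {Verb,Noun}; 4:klotpur {Verb,Noun}; 5:biakroirn {Verb}; 6:rei {Verb,Noun}; 7:noizreer {Noun,Verb}; 8:noizreer {Noun,Verb}; 9:klotpur {Verb,Noun}; 10:skaxsnait {Verb,Noun}.
At position 1, choosing Verb makes rule 5 impossible to satisfy; hence Adj.
At position 2, choosing Verb makes rule 5 impossible to satisfy; hence Adj.
At position 3, choosing Verb makes rule 5 impossible to satisfy; hence Noun.
At position 4, choosing Verb makes rule 3 impossible to satisfy; hence Noun.
At position 6, choosing Verb makes rule 3 impossible to satisfy; hence Noun.
At position 7, choosing Verb makes rule 5 impossible to satisfy; hence Noun.
At position 8, choosing Verb makes rule 5 impossible to satisfy; hence Noun.
At position 9, choosing Verb makes rule 5 impossible to satisfy; hence Noun.
At position 10, choosing Verb makes rule 5 impossible to satisfy; hence Noun.
The unique satisfying tagging is: Adj Adj Noun Noun Verb Noun Noun Noun Noun Noun.
Verifying each rule — rule 1 satisfied; rule 2 satisfied; rule 3 satisfied; rule 4 satisfied; rule 5 satisfied.

Adj Adj Noun Noun Verb Noun Noun Noun Noun Noun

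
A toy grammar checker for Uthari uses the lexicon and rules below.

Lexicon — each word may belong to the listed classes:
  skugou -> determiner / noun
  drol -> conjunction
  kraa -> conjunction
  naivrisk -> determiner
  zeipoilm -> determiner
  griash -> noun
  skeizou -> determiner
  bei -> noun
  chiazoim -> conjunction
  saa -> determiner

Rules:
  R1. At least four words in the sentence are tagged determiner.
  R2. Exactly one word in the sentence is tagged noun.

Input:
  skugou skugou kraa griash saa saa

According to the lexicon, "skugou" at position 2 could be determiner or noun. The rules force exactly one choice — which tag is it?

Candidates per position — 1:skugou {determiner,noun}; 2:skugou {determiner,noun}; 3:kraa {conjunction}; 4:griash {noun}; 5:saa {determiner}; 6:saa {determiner}.
Position 1: noun is ruled out by rule 1; that leaves determiner.
Position 2: noun is ruled out by rule 1; that leaves determiner.
That leaves exactly one tagging: determiner determiner conjunction noun determiner determiner.
Checking: rule 1 ✓; rule 2 ✓.

determiner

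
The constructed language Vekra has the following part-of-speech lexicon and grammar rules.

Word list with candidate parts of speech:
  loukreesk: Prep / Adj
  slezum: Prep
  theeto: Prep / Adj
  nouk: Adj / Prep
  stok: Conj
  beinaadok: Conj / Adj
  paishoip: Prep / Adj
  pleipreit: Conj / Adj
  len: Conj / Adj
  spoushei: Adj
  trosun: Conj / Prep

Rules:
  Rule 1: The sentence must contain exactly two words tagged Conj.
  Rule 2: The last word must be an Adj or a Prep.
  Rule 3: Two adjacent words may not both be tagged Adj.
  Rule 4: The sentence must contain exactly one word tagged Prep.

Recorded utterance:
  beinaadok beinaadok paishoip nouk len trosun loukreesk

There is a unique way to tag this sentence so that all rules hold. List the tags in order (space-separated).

Candidates per position — 1:beinaadok {Conj,Adj}; 2:beinaadok {Conj,Adj}; 3:paishoip {Prep,Adj}; 4:nouk {Adj,Prep}; 5:len {Conj,Adj}; 6:trosun {Conj,Prep}; 7:loukreesk {Prep,Adj}.
The remaining ambiguous positions (1, 2, 3, 4, 5, 6, 7) are resolved jointly — only one combination satisfies every rule.
So the tagging must be: Adj Conj Adj Prep Adj Conj Adj.
Verifying each rule — rule 1 ok; rule 2 ok; rule 3 ok; rule 4 ok.

Adj Conj Adj Prep Adj Conj Adj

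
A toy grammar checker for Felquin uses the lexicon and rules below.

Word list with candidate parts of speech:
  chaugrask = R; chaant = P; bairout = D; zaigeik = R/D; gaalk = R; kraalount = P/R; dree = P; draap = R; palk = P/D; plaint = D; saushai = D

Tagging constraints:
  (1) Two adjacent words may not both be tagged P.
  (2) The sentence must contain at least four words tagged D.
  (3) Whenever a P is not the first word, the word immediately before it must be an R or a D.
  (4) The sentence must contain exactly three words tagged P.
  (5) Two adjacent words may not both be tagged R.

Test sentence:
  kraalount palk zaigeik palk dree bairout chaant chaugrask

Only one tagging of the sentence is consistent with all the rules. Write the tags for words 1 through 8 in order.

Candidates per position — 1:kraalount {P,R}; 2:palk {P,D}; 3:zaigeik {R,D}; 4:palk {P,D}; 5:dree {P}; 6:bairout {D}; 7:chaant {P}; 8:chaugrask {R}.
Position 2: P is ruled out by rule 2; that leaves D.
Position 3: R is ruled out by rule 2; that leaves D.
Position 4: P is ruled out by rule 1; that leaves D.
Position 1: R is ruled out by rule 4; that leaves P.
So the tagging must be: P D D D P D P R.
Rule-by-rule: rule 1 satisfied; rule 2 satisfied; rule 3 satisfied; rule 4 satisfied; rule 5 satisfied.

P D D D P D P R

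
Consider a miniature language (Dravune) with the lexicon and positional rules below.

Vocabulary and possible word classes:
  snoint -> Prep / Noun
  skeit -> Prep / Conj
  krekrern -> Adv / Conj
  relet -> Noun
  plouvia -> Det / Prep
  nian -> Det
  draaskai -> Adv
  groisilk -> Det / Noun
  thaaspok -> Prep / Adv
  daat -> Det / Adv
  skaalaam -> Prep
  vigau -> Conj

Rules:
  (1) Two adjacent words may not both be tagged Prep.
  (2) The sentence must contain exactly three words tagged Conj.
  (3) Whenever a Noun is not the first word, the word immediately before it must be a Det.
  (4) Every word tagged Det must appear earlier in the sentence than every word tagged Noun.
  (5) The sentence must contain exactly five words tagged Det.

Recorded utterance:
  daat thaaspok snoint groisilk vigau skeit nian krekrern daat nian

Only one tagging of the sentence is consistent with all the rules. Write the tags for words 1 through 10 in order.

Det Adv Prep Det Conj Conj Det Conj Det Det

Candidates per position — 1:daat {Det,Adv}; 2:thaaspok {Prep,Adv}; 3:snoint {Prep,Noun}; 4:groisilk {Det,Noun}; 5:vigau {Conj}; 6:skeit {Prep,Conj}; 7:nian {Det}; 8:krekrern {Adv,Conj}; 9:daat {Det,Adv}; 10:nian {Det}.
Position 1: Adv is ruled out by rule 5; that leaves Det.
Position 3: Noun is ruled out by rule 3; that leaves Prep.
Position 4: Noun is ruled out by rule 3; that leaves Det.
Position 6: Prep is ruled out by rule 2; that leaves Conj.
Position 8: Adv is ruled out by rule 2; that leaves Conj.
Position 9: Adv is ruled out by rule 5; that leaves Det.
Position 2: Prep is ruled out by rule 1; that leaves Adv.
The only consistent sequence is: Det Adv Prep Det Conj Conj Det Conj Det Det.
Rule-by-rule: rule 1 holds; rule 2 holds; rule 3 holds; rule 4 holds; rule 5 holds.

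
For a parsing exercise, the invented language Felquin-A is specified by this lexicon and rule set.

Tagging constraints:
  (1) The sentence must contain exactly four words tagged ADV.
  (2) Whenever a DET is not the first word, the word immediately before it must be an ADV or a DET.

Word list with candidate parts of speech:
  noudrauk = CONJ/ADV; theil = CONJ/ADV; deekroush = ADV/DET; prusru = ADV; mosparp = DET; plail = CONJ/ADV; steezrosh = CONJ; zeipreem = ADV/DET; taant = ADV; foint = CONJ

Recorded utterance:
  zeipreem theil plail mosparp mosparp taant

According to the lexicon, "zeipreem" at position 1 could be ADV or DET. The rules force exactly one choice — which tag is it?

Candidates per position — 1:zeipreem {ADV,DET}; 2:theil {CONJ,ADV}; 3:plail {CONJ,ADV}; 4:mosparp {DET}; 5:mosparp {DET}; 6:taant {ADV}.
Position 1: tagging it DET would leave rule 1 unsatisfiable, so it must be ADV.
Position 2: tagging it CONJ would leave rule 1 unsatisfiable, so it must be ADV.
Position 3: tagging it CONJ would leave rule 1 unsatisfiable, so it must be ADV.
The only consistent sequence is: ADV ADV ADV DET DET ADV.
Rule-by-rule: rule 1 ✓; rule 2 ✓.

ADV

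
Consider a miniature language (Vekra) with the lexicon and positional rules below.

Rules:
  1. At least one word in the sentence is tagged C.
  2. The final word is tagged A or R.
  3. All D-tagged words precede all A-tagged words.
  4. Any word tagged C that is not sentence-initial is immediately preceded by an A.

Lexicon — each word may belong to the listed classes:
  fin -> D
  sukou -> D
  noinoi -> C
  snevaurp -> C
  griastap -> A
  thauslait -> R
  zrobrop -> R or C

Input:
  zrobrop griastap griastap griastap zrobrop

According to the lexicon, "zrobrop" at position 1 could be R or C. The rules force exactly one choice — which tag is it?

C

Candidates per position — 1:zrobrop {R,C}; 2:griastap {A}; 3:griastap {A}; 4:griastap {A}; 5:zrobrop {R,C}.
Word 5 cannot be C — rule 2 would then fail for every completion. It is R.
Word 1 cannot be R — rule 1 would then fail for every completion. It is C.
That leaves exactly one tagging: C A A A R.
Verifying each rule — rule 1 ✓; rule 2 ✓; rule 3 ✓; rule 4 ✓.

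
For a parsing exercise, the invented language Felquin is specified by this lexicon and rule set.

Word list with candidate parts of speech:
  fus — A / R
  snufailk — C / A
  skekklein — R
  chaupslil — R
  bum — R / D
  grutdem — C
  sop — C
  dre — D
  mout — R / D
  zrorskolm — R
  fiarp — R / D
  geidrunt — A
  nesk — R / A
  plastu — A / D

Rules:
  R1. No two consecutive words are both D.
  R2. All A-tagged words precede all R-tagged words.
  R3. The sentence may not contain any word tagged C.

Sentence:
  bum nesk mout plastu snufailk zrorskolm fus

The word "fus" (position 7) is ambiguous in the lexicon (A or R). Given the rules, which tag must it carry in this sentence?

R

Candidates per position — 1:bum {R,D}; 2:nesk {R,A}; 3:mout {R,D}; 4:plastu {A,D}; 5:snufailk {C,A}; 6:zrorskolm {R}; 7:fus {A,R}.
Word 5 cannot be C — rule 3 would then fail for every completion. It is A.
Word 7 cannot be A — rule 2 would then fail for every completion. It is R.
Word 1 cannot be R — rule 2 would then fail for every completion. It is D.
Word 2 cannot be R — rule 2 would then fail for every completion. It is A.
Word 3 cannot be R — rule 2 would then fail for every completion. It is D.
Word 4 cannot be D — rule 1 would then fail for every completion. It is A.
That leaves exactly one tagging: D A D A A R R.
Checking: rule 1 ✓; rule 2 ✓; rule 3 ✓.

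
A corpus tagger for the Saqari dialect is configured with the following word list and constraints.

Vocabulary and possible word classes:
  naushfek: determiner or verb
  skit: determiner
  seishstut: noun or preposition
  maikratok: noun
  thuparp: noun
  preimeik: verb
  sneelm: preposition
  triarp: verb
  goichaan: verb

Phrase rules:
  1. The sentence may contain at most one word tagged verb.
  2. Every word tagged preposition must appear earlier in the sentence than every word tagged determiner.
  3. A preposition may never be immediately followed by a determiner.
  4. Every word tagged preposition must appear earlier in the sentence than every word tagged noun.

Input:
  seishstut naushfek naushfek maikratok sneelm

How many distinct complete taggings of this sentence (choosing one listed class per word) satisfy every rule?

0

Candidates per position — 1:seishstut {noun,preposition}; 2:naushfek {determiner,verb}; 3:naushfek {determiner,verb}; 4:maikratok {noun}; 5:sneelm {preposition}.
There are 8 candidate sequences in total.
Rule 4 cannot be satisfied by any choice of tags from the lexicon.
So there is no consistent tagging.
Count = 0.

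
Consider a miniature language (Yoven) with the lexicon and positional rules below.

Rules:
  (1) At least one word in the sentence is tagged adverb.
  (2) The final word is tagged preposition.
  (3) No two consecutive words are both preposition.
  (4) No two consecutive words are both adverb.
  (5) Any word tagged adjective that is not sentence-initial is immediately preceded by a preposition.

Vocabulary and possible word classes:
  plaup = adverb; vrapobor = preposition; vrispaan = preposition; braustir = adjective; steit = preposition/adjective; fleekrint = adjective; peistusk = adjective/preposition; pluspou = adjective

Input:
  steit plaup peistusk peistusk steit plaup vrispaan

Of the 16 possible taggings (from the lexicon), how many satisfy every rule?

Candidates per position — 1:steit {preposition,adjective}; 2:plaup {adverb}; 3:peistusk {adjective,preposition}; 4:peistusk {adjective,preposition}; 5:steit {preposition,adjective}; 6:plaup {adverb}; 7:vrispaan {preposition}.
There are 16 candidate sequences in total.
The sequences that satisfy every rule: preposition adverb preposition adjective preposition adverb preposition; adjective adverb preposition adjective preposition adverb preposition.
Count = 2.

2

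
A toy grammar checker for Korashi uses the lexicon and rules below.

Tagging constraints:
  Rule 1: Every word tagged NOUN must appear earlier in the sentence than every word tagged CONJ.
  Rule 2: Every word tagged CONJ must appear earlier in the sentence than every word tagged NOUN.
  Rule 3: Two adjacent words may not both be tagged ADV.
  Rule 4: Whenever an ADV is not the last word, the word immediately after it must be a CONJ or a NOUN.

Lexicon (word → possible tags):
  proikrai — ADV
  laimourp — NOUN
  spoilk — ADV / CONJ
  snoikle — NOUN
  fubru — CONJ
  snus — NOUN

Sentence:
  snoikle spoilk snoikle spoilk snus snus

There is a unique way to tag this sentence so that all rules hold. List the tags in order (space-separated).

Candidates per position — 1:snoikle {NOUN}; 2:spoilk {ADV,CONJ}; 3:snoikle {NOUN}; 4:spoilk {ADV,CONJ}; 5:snus {NOUN}; 6:snus {NOUN}.
If word 2 were CONJ, no tagging could satisfy rule 1; so word 2 is ADV.
If word 4 were CONJ, no tagging could satisfy rule 1; so word 4 is ADV.
That leaves exactly one tagging: NOUN ADV NOUN ADV NOUN NOUN.
Rule-by-rule: rule 1 ✓; rule 2 ✓; rule 3 ✓; rule 4 ✓.

NOUN ADV NOUN ADV NOUN NOUN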